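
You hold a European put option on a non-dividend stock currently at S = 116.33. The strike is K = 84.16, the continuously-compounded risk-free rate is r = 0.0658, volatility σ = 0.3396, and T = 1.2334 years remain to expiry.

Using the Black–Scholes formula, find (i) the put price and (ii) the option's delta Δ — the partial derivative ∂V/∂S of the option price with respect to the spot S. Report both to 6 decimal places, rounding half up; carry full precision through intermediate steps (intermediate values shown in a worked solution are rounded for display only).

price = 2.560862
Δ = -0.103464

σ√T = 0.3396·√1.2334 = 0.377155
d₁ = (ln(S/K) + (r+σ²/2)T) / (σ√T) = (ln(116.33/84.16) + (0.0658+0.3396²/2)·1.2334) / 0.377155 = (0.323711 + 0.152281) / 0.377155 = 1.262060
d₂ = d₁ − σ√T = 1.262060 − 0.377155 = 0.884905
e^{−rT} = e^{−0.0658·1.2334} = 0.922048
N(−d₁) = 0.103464,  N(−d₂) = 0.188104
Put price V = K·e^{−rT}·N(−d₂) − S·N(−d₁) = 14.596792 − 12.035930 = 2.560862
Δ = −N(−d₁) = -0.103464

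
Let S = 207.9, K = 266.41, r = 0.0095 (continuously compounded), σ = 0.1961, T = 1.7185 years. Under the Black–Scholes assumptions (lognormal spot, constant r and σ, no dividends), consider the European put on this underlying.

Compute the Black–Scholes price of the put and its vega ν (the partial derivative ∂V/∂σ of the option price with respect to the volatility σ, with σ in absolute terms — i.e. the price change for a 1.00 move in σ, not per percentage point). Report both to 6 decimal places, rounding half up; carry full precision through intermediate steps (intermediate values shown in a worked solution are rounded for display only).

price = 60.179811
ν = 80.672254

σ√T = 0.1961·√1.7185 = 0.257071
d₁ = (ln(S/K) + (r+σ²/2)T) / (σ√T) = (ln(207.9/266.41) + (0.0095+0.1961²/2)·1.7185) / 0.257071 = (-0.247979 + 0.049368) / 0.257071 = -0.772593
d₂ = d₁ − σ√T = -0.772593 − 0.257071 = -1.029663
e^{−rT} = e^{−0.0095·1.7185} = 0.983807
N(−d₁) = 0.780118,  N(−d₂) = 0.848416
Put price V = K·e^{−rT}·N(−d₂) − S·N(−d₁) = 222.366410 − 162.186598 = 60.179811
φ(d₁) = (1/√(2π))·e^{−d₁²/2} = 0.296002
ν = S·φ(d₁)·√T = 80.672254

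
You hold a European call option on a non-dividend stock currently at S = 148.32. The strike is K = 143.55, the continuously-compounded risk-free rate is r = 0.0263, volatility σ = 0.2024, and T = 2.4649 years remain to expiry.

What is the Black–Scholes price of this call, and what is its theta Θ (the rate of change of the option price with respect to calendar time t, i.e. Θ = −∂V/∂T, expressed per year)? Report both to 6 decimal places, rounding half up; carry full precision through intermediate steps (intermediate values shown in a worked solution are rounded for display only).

σ√T = 0.2024·√2.4649 = 0.317768
d₁ = (ln(S/K) + (r+σ²/2)T) / (σ√T) = (ln(148.32/143.55) + (0.0263+0.2024²/2)·2.4649) / 0.317768 = (0.032689 + 0.115315) / 0.317768 = 0.465761
d₂ = d₁ − σ√T = 0.465761 − 0.317768 = 0.147993
e^{−rT} = e^{−0.0263·2.4649} = 0.937230
N(d₁) = 0.679307,  N(d₂) = 0.558826
Call price V = S·N(d₁) − K·e^{−rT}·N(d₂) = 100.754750 − 75.184032 = 25.570718
φ(d₁) = (1/√(2π))·e^{−d₁²/2} = 0.357935
Θ = −S·φ(d₁)·σ/(2√T) − r·K·e^{−rT}·N(d₂) = −3.422033 − 1.977340 = -5.399374

price = 25.570718
Θ = -5.399374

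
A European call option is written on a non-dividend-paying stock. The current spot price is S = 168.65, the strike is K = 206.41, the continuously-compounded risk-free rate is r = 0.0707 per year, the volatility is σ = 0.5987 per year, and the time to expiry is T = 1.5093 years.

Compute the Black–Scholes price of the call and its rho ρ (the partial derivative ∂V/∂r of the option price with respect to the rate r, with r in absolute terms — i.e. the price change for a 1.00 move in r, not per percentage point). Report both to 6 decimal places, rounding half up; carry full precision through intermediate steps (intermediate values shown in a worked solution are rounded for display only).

price = 42.786773
ρ = 86.650870

σ√T = 0.5987·√1.5093 = 0.735524
d₁ = (ln(S/K) + (r+σ²/2)T) / (σ√T) = (ln(168.65/206.41) + (0.0707+0.5987²/2)·1.5093) / 0.735524 = (-0.202039 + 0.377206) / 0.735524 = 0.238152
d₂ = d₁ − σ√T = 0.238152 − 0.735524 = -0.497372
e^{−rT} = e^{−0.0707·1.5093} = 0.898789
N(d₁) = 0.594118,  N(d₂) = 0.309463
Call price V = S·N(d₁) − K·e^{−rT}·N(d₂) = 100.198070 − 57.411297 = 42.786773
ρ = K·T·e^{−rT}·N(d₂) = 86.650870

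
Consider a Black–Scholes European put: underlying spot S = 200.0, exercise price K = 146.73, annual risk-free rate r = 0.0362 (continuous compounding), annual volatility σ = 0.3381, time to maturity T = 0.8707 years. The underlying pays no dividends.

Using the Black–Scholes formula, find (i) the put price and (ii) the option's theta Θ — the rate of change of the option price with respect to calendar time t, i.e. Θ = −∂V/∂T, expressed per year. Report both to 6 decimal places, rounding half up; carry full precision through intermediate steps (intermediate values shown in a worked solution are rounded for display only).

σ√T = 0.3381·√0.8707 = 0.315486
d₁ = (ln(S/K) + (r+σ²/2)T) / (σ√T) = (ln(200.0/146.73) + (0.0362+0.3381²/2)·0.8707) / 0.315486 = (0.309723 + 0.081285) / 0.315486 = 1.239385
d₂ = d₁ − σ√T = 1.239385 − 0.315486 = 0.923900
e^{−rT} = e^{−0.0362·0.8707} = 0.968972
N(−d₁) = 0.107601,  N(−d₂) = 0.177769
Put price V = K·e^{−rT}·N(−d₂) − S·N(−d₁) = 25.274754 − 21.520287 = 3.754467
φ(d₁) = (1/√(2π))·e^{−d₁²/2} = 0.185078
Θ = −S·φ(d₁)·σ/(2√T) + r·K·e^{−rT}·N(−d₂) = −6.706043 + 0.914946 = -5.791097

price = 3.754467
Θ = -5.791097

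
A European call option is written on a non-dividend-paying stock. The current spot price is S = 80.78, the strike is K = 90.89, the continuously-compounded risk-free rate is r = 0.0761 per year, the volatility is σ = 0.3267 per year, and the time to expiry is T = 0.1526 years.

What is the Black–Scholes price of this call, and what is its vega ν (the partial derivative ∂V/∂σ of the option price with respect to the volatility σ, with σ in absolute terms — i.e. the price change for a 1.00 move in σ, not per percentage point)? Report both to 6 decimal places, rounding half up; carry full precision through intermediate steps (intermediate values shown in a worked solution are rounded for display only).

σ√T = 0.3267·√0.1526 = 0.127622
d₁ = (ln(S/K) + (r+σ²/2)T) / (σ√T) = (ln(80.78/90.89) + (0.0761+0.3267²/2)·0.1526) / 0.127622 = (-0.117921 + 0.019757) / 0.127622 = -0.769176
d₂ = d₁ − σ√T = -0.769176 − 0.127622 = -0.896798
e^{−rT} = e^{−0.0761·0.1526} = 0.988454
N(d₁) = 0.220894,  N(d₂) = 0.184913
Call price V = S·N(d₁) − K·e^{−rT}·N(d₂) = 17.843847 − 16.612719 = 1.231128
φ(d₁) = (1/√(2π))·e^{−d₁²/2} = 0.296783
ν = S·φ(d₁)·√T = 9.365262

price = 1.231128
ν = 9.365262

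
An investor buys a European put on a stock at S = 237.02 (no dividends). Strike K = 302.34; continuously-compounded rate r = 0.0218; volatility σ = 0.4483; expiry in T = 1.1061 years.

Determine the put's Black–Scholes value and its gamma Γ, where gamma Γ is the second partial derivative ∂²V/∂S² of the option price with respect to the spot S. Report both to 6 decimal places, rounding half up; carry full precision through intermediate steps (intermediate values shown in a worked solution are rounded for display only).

price = 83.793131
Γ = 0.003477

σ√T = 0.4483·√1.1061 = 0.471483
d₁ = (ln(S/K) + (r+σ²/2)T) / (σ√T) = (ln(237.02/302.34) + (0.0218+0.4483²/2)·1.1061) / 0.471483 = (-0.243408 + 0.135261) / 0.471483 = -0.229376
d₂ = d₁ − σ√T = -0.229376 − 0.471483 = -0.700858
e^{−rT} = e^{−0.0218·1.1061} = 0.976175
N(−d₁) = 0.590711,  N(−d₂) = 0.758304
Put price V = K·e^{−rT}·N(−d₂) − S·N(−d₁) = 223.803567 − 140.010436 = 83.793131
φ(d₁) = (1/√(2π))·e^{−d₁²/2} = 0.388584
Γ = φ(d₁) / (S·σ·√T) = 0.003477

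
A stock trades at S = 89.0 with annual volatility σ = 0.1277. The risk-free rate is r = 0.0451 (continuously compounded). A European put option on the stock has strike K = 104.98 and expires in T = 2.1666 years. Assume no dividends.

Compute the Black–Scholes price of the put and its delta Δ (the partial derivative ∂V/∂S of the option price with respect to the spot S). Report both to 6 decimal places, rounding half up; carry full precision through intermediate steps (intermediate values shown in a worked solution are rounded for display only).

σ√T = 0.1277·√2.1666 = 0.187966
d₁ = (ln(S/K) + (r+σ²/2)T) / (σ√T) = (ln(89.0/104.98) + (0.0451+0.1277²/2)·2.1666) / 0.187966 = (-0.165133 + 0.115379) / 0.187966 = -0.264697
d₂ = d₁ − σ√T = -0.264697 − 0.187966 = -0.452663
e^{−rT} = e^{−0.0451·2.1666} = 0.906909
N(−d₁) = 0.604379,  N(−d₂) = 0.674604
Put price V = K·e^{−rT}·N(−d₂) − S·N(−d₁) = 64.227238 − 53.789690 = 10.437548
Δ = −N(−d₁) = -0.604379

price = 10.437548
Δ = -0.604379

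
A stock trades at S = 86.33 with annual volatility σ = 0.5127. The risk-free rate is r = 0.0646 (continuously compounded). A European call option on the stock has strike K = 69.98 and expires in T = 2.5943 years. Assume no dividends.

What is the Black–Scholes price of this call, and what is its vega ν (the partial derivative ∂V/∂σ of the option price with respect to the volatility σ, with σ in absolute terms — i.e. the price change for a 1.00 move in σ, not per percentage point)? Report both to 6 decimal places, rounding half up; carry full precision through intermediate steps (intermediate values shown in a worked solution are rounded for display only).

σ√T = 0.5127·√2.5943 = 0.825797
d₁ = (ln(S/K) + (r+σ²/2)T) / (σ√T) = (ln(86.33/69.98) + (0.0646+0.5127²/2)·2.5943) / 0.825797 = (0.209968 + 0.508562) / 0.825797 = 0.870105
d₂ = d₁ − σ√T = 0.870105 − 0.825797 = 0.044307
e^{−rT} = e^{−0.0646·2.5943} = 0.845699
N(d₁) = 0.807878,  N(d₂) = 0.517670
Call price V = S·N(d₁) − K·e^{−rT}·N(d₂) = 69.744141 − 30.636773 = 39.107368
φ(d₁) = (1/√(2π))·e^{−d₁²/2} = 0.273220
ν = S·φ(d₁)·√T = 37.991254

price = 39.107368
ν = 37.991254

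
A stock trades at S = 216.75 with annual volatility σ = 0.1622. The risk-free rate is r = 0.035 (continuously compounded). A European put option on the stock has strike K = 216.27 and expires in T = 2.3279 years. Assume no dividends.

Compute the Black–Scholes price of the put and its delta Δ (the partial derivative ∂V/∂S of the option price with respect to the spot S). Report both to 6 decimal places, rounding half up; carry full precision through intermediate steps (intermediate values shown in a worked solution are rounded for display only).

price = 12.940828
Δ = -0.322067

σ√T = 0.1622·√2.3279 = 0.247476
d₁ = (ln(S/K) + (r+σ²/2)T) / (σ√T) = (ln(216.75/216.27) + (0.035+0.1622²/2)·2.3279) / 0.247476 = (0.002217 + 0.112099) / 0.247476 = 0.461926
d₂ = d₁ − σ√T = 0.461926 − 0.247476 = 0.214450
e^{−rT} = e^{−0.035·2.3279} = 0.921754
N(−d₁) = 0.322067,  N(−d₂) = 0.415098
Put price V = K·e^{−rT}·N(−d₂) − S·N(−d₁) = 82.748866 − 69.808038 = 12.940828
Δ = −N(−d₁) = -0.322067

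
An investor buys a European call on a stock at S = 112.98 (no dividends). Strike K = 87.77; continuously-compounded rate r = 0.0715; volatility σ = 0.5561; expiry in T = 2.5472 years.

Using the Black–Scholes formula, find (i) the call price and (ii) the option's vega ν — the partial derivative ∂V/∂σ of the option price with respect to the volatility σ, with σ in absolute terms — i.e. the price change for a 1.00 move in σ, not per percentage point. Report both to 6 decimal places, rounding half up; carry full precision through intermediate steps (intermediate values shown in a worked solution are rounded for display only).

price = 55.257648
ν = 46.530095

σ√T = 0.5561·√2.5472 = 0.887533
d₁ = (ln(S/K) + (r+σ²/2)T) / (σ√T) = (ln(112.98/87.77) + (0.0715+0.5561²/2)·2.5472) / 0.887533 = (0.252491 + 0.575982) / 0.887533 = 0.933456
d₂ = d₁ − σ√T = 0.933456 − 0.887533 = 0.045923
e^{−rT} = e^{−0.0715·2.5472} = 0.833497
N(d₁) = 0.824708,  N(d₂) = 0.518314
Call price V = S·N(d₁) − K·e^{−rT}·N(d₂) = 93.175486 − 37.917838 = 55.257648
φ(d₁) = (1/√(2π))·e^{−d₁²/2} = 0.258048
ν = S·φ(d₁)·√T = 46.530095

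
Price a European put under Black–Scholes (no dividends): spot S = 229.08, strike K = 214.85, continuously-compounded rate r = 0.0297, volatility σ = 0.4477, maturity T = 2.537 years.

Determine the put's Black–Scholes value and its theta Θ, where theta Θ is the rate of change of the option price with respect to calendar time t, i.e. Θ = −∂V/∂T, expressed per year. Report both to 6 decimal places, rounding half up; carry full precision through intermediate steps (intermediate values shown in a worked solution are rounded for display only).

price = 45.836789
Θ = -7.690613

σ√T = 0.4477·√2.537 = 0.713095
d₁ = (ln(S/K) + (r+σ²/2)T) / (σ√T) = (ln(229.08/214.85) + (0.0297+0.4477²/2)·2.537) / 0.713095 = (0.064131 + 0.329601) / 0.713095 = 0.552146
d₂ = d₁ − σ√T = 0.552146 − 0.713095 = -0.160949
e^{−rT} = e^{−0.0297·2.537} = 0.927420
N(−d₁) = 0.290424,  N(−d₂) = 0.563933
Put price V = K·e^{−rT}·N(−d₂) − S·N(−d₁) = 112.367184 − 66.530395 = 45.836789
φ(d₁) = (1/√(2π))·e^{−d₁²/2} = 0.342539
Θ = −S·φ(d₁)·σ/(2√T) + r·K·e^{−rT}·N(−d₂) = −11.027919 + 3.337305 = -7.690613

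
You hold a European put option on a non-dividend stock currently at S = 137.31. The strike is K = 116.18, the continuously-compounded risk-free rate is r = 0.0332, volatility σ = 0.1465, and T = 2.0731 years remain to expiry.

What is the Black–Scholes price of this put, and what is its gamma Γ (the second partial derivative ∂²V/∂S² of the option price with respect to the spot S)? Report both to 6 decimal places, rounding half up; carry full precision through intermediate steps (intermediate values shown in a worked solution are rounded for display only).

σ√T = 0.1465·√2.0731 = 0.210935
d₁ = (ln(S/K) + (r+σ²/2)T) / (σ√T) = (ln(137.31/116.18) + (0.0332+0.1465²/2)·2.0731) / 0.210935 = (0.167100 + 0.091074) / 0.210935 = 1.223953
d₂ = d₁ − σ√T = 1.223953 − 0.210935 = 1.013019
e^{−rT} = e^{−0.0332·2.0731} = 0.933488
N(−d₁) = 0.110485,  N(−d₂) = 0.155526
Put price V = K·e^{−rT}·N(−d₂) − S·N(−d₁) = 16.867167 − 15.170686 = 1.696481
φ(d₁) = (1/√(2π))·e^{−d₁²/2} = 0.188630
Γ = φ(d₁) / (S·σ·√T) = 0.006513

price = 1.696481
Γ = 0.006513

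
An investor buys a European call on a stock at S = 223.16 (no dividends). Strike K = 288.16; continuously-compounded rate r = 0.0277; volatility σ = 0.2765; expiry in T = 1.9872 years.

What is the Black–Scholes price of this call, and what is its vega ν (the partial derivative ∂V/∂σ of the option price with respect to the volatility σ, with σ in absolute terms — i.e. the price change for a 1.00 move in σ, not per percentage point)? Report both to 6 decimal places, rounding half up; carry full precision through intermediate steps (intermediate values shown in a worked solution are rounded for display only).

price = 18.409655
ν = 119.247851

σ√T = 0.2765·√1.9872 = 0.389777
d₁ = (ln(S/K) + (r+σ²/2)T) / (σ√T) = (ln(223.16/288.16) + (0.0277+0.2765²/2)·1.9872) / 0.389777 = (-0.255627 + 0.131008) / 0.389777 = -0.319718
d₂ = d₁ − σ√T = -0.319718 − 0.389777 = -0.709494
e^{−rT} = e^{−0.0277·1.9872} = 0.946442
N(d₁) = 0.374591,  N(d₂) = 0.239009
Call price V = S·N(d₁) − K·e^{−rT}·N(d₂) = 83.593775 − 65.184120 = 18.409655
φ(d₁) = (1/√(2π))·e^{−d₁²/2} = 0.379065
ν = S·φ(d₁)·√T = 119.247851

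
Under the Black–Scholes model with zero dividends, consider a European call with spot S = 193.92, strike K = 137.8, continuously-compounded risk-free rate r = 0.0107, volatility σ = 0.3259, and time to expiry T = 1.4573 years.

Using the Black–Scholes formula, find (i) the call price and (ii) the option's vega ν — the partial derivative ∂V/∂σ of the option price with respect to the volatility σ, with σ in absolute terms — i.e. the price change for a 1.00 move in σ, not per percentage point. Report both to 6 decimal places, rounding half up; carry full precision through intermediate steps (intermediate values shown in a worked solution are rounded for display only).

σ√T = 0.3259·√1.4573 = 0.393422
d₁ = (ln(S/K) + (r+σ²/2)T) / (σ√T) = (ln(193.92/137.8) + (0.0107+0.3259²/2)·1.4573) / 0.393422 = (0.341642 + 0.092984) / 0.393422 = 1.104732
d₂ = d₁ − σ√T = 1.104732 − 0.393422 = 0.711310
e^{−rT} = e^{−0.0107·1.4573} = 0.984528
N(d₁) = 0.865362,  N(d₂) = 0.761554
Call price V = S·N(d₁) − K·e^{−rT}·N(d₂) = 167.811013 − 103.318429 = 64.492584
φ(d₁) = (1/√(2π))·e^{−d₁²/2} = 0.216719
ν = S·φ(d₁)·√T = 50.733366

price = 64.492584
ν = 50.733366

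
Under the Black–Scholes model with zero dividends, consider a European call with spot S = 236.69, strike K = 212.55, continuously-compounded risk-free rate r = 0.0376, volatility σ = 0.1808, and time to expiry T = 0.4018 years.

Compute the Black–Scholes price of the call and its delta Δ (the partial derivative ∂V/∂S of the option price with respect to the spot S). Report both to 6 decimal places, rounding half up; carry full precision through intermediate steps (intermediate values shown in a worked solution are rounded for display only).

price = 29.180282
Δ = 0.870293

σ√T = 0.1808·√0.4018 = 0.114605
d₁ = (ln(S/K) + (r+σ²/2)T) / (σ√T) = (ln(236.69/212.55) + (0.0376+0.1808²/2)·0.4018) / 0.114605 = (0.107574 + 0.021675) / 0.114605 = 1.127777
d₂ = d₁ − σ√T = 1.127777 − 0.114605 = 1.013172
e^{−rT} = e^{−0.0376·0.4018} = 0.985006
N(d₁) = 0.870293,  N(d₂) = 0.844511
Call price V = S·N(d₁) − K·e^{−rT}·N(d₂) = 205.989641 − 176.809359 = 29.180282
Δ = N(d₁) = 0.870293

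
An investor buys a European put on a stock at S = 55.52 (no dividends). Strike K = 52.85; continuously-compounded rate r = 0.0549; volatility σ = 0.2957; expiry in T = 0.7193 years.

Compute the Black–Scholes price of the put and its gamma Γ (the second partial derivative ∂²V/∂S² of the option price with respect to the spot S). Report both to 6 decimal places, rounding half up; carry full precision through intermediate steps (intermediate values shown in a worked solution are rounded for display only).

σ√T = 0.2957·√0.7193 = 0.250788
d₁ = (ln(S/K) + (r+σ²/2)T) / (σ√T) = (ln(55.52/52.85) + (0.0549+0.2957²/2)·0.7193) / 0.250788 = (0.049286 + 0.070937) / 0.250788 = 0.479379
d₂ = d₁ − σ√T = 0.479379 − 0.250788 = 0.228591
e^{−rT} = e^{−0.0549·0.7193} = 0.961280
N(−d₁) = 0.315834,  N(−d₂) = 0.409593
Put price V = K·e^{−rT}·N(−d₂) − S·N(−d₁) = 20.808832 − 17.535129 = 3.273702
φ(d₁) = (1/√(2π))·e^{−d₁²/2} = 0.355638
Γ = φ(d₁) / (S·σ·√T) = 0.025542

price = 3.273702
Γ = 0.025542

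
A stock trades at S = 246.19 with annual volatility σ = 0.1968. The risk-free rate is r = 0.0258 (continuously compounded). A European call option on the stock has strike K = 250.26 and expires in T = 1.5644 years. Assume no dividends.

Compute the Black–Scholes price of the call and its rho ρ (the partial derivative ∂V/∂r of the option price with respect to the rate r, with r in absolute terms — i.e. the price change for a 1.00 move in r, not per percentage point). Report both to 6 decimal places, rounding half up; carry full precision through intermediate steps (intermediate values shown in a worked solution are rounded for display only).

price = 26.856454
ρ = 184.152511

σ√T = 0.1968·√1.5644 = 0.246150
d₁ = (ln(S/K) + (r+σ²/2)T) / (σ√T) = (ln(246.19/250.26) + (0.0258+0.1968²/2)·1.5644) / 0.246150 = (-0.016397 + 0.070656) / 0.246150 = 0.220433
d₂ = d₁ − σ√T = 0.220433 − 0.246150 = -0.025716
e^{−rT} = e^{−0.0258·1.5644} = 0.960442
N(d₁) = 0.587233,  N(d₂) = 0.489742
Call price V = S·N(d₁) − K·e^{−rT}·N(d₂) = 144.570920 − 117.714466 = 26.856454
ρ = K·T·e^{−rT}·N(d₂) = 184.152511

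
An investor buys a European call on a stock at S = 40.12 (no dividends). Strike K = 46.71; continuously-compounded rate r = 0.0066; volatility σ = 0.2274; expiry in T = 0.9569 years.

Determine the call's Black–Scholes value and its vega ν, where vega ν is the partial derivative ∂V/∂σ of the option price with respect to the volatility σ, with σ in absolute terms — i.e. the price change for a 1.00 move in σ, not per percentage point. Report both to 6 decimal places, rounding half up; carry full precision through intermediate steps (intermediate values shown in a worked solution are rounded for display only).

price = 1.473343
ν = 13.502842

σ√T = 0.2274·√0.9569 = 0.222446
d₁ = (ln(S/K) + (r+σ²/2)T) / (σ√T) = (ln(40.12/46.71) + (0.0066+0.2274²/2)·0.9569) / 0.222446 = (-0.152083 + 0.031057) / 0.222446 = -0.544074
d₂ = d₁ − σ√T = -0.544074 − 0.222446 = -0.766519
e^{−rT} = e^{−0.0066·0.9569} = 0.993704
N(d₁) = 0.293195,  N(d₂) = 0.221684
Call price V = S·N(d₁) − K·e^{−rT}·N(d₂) = 11.763000 − 10.289656 = 1.473343
φ(d₁) = (1/√(2π))·e^{−d₁²/2} = 0.344057
ν = S·φ(d₁)·√T = 13.502842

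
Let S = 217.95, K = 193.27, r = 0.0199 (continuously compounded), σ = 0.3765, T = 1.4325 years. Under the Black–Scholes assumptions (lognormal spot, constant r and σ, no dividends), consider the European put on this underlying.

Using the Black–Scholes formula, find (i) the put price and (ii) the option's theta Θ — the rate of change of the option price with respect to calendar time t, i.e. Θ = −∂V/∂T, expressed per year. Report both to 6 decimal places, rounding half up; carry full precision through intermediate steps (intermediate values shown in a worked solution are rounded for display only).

σ√T = 0.3765·√1.4325 = 0.450622
d₁ = (ln(S/K) + (r+σ²/2)T) / (σ√T) = (ln(217.95/193.27) + (0.0199+0.3765²/2)·1.4325) / 0.450622 = (0.120178 + 0.130037) / 0.450622 = 0.555264
d₂ = d₁ − σ√T = 0.555264 − 0.450622 = 0.104643
e^{−rT} = e^{−0.0199·1.4325} = 0.971896
N(−d₁) = 0.289357,  N(−d₂) = 0.458330
Put price V = K·e^{−rT}·N(−d₂) − S·N(−d₁) = 86.091874 − 63.065339 = 23.026536
φ(d₁) = (1/√(2π))·e^{−d₁²/2} = 0.341948
Θ = −S·φ(d₁)·σ/(2√T) + r·K·e^{−rT}·N(−d₂) = −11.722064 + 1.713228 = -10.008836

price = 23.026536
Θ = -10.008836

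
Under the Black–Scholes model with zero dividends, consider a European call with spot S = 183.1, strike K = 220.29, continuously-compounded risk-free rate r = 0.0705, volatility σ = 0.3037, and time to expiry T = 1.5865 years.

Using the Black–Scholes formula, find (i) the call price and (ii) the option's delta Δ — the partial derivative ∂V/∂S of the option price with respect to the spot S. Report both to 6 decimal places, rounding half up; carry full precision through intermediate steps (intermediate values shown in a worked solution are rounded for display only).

σ√T = 0.3037·√1.5865 = 0.382529
d₁ = (ln(S/K) + (r+σ²/2)T) / (σ√T) = (ln(183.1/220.29) + (0.0705+0.3037²/2)·1.5865) / 0.382529 = (-0.184912 + 0.185013) / 0.382529 = 0.000262
d₂ = d₁ − σ√T = 0.000262 − 0.382529 = -0.382267
e^{−rT} = e^{−0.0705·1.5865} = 0.894180
N(d₁) = 0.500105,  N(d₂) = 0.351132
Call price V = S·N(d₁) − K·e^{−rT}·N(d₂) = 91.569137 − 69.165497 = 22.403639
Δ = N(d₁) = 0.500105

price = 22.403639
Δ = 0.500105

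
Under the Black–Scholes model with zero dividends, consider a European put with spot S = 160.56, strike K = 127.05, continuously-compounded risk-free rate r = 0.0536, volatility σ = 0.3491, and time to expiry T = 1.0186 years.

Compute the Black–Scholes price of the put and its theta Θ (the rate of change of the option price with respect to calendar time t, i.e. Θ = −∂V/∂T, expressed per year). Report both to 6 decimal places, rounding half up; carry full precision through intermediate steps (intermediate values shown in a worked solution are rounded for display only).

price = 5.635848
Θ = -5.072497

σ√T = 0.3491·√1.0186 = 0.352332
d₁ = (ln(S/K) + (r+σ²/2)T) / (σ√T) = (ln(160.56/127.05) + (0.0536+0.3491²/2)·1.0186) / 0.352332 = (0.234087 + 0.116666) / 0.352332 = 0.995519
d₂ = d₁ − σ√T = 0.995519 − 0.352332 = 0.643187
e^{−rT} = e^{−0.0536·1.0186} = 0.946867
N(−d₁) = 0.159742,  N(−d₂) = 0.260051
Put price V = K·e^{−rT}·N(−d₂) − S·N(−d₁) = 31.284029 − 25.648181 = 5.635848
φ(d₁) = (1/√(2π))·e^{−d₁²/2} = 0.243055
Θ = −S·φ(d₁)·σ/(2√T) + r·K·e^{−rT}·N(−d₂) = −6.749321 + 1.676824 = -5.072497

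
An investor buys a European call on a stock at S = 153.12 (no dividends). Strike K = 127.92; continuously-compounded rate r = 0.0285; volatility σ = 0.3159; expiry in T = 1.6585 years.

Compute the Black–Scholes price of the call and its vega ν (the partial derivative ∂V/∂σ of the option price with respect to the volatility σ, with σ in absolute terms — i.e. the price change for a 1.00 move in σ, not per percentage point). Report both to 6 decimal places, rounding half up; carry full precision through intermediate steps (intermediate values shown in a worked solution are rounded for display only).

price = 41.030503
ν = 58.863648

σ√T = 0.3159·√1.6585 = 0.406825
d₁ = (ln(S/K) + (r+σ²/2)T) / (σ√T) = (ln(153.12/127.92) + (0.0285+0.3159²/2)·1.6585) / 0.406825 = (0.179817 + 0.130020) / 0.406825 = 0.761599
d₂ = d₁ − σ√T = 0.761599 − 0.406825 = 0.354774
e^{−rT} = e^{−0.0285·1.6585} = 0.953832
N(d₁) = 0.776850,  N(d₂) = 0.638621
Call price V = S·N(d₁) − K·e^{−rT}·N(d₂) = 118.951317 − 77.920814 = 41.030503
φ(d₁) = (1/√(2π))·e^{−d₁²/2} = 0.298509
ν = S·φ(d₁)·√T = 58.863648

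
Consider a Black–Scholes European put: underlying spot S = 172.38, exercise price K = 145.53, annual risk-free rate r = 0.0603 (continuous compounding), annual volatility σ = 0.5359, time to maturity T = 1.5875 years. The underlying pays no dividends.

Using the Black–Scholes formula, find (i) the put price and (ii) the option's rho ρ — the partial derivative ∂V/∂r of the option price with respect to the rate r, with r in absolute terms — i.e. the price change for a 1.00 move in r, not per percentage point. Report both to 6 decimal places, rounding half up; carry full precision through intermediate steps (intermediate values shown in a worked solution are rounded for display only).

price = 23.121476
ρ = -100.371200

σ√T = 0.5359·√1.5875 = 0.675213
d₁ = (ln(S/K) + (r+σ²/2)T) / (σ√T) = (ln(172.38/145.53) + (0.0603+0.5359²/2)·1.5875) / 0.675213 = (0.169319 + 0.323682) / 0.675213 = 0.730142
d₂ = d₁ − σ√T = 0.730142 − 0.675213 = 0.054930
e^{−rT} = e^{−0.0603·1.5875} = 0.908713
N(−d₁) = 0.232652,  N(−d₂) = 0.478097
Put price V = K·e^{−rT}·N(−d₂) − S·N(−d₁) = 63.225953 − 40.104477 = 23.121476
ρ = −K·T·e^{−rT}·N(−d₂) = -100.371200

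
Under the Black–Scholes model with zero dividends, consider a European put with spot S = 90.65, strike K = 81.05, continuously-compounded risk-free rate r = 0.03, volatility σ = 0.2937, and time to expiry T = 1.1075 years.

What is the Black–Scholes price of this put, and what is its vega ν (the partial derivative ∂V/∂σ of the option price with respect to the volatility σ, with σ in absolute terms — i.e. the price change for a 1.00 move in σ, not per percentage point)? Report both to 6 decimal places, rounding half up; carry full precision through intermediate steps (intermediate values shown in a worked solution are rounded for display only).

σ√T = 0.2937·√1.1075 = 0.309083
d₁ = (ln(S/K) + (r+σ²/2)T) / (σ√T) = (ln(90.65/81.05) + (0.03+0.2937²/2)·1.1075) / 0.309083 = (0.111940 + 0.080991) / 0.309083 = 0.624203
d₂ = d₁ − σ√T = 0.624203 − 0.309083 = 0.315120
e^{−rT} = e^{−0.03·1.1075} = 0.967321
N(−d₁) = 0.266247,  N(−d₂) = 0.376335
Put price V = K·e^{−rT}·N(−d₂) − S·N(−d₁) = 29.505197 − 24.135289 = 5.369908
φ(d₁) = (1/√(2π))·e^{−d₁²/2} = 0.328324
ν = S·φ(d₁)·√T = 31.321508

price = 5.369908
ν = 31.321508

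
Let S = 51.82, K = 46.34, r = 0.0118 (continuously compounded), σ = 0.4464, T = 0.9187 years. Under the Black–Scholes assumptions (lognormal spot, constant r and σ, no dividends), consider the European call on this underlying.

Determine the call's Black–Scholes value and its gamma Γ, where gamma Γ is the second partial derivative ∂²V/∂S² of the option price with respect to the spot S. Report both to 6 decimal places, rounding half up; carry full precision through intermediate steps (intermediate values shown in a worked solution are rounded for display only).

σ√T = 0.4464·√0.9187 = 0.427869
d₁ = (ln(S/K) + (r+σ²/2)T) / (σ√T) = (ln(51.82/46.34) + (0.0118+0.4464²/2)·0.9187) / 0.427869 = (0.111771 + 0.102377) / 0.427869 = 0.500497
d₂ = d₁ − σ√T = 0.500497 − 0.427869 = 0.072628
e^{−rT} = e^{−0.0118·0.9187} = 0.989218
N(d₁) = 0.691637,  N(d₂) = 0.528949
Call price V = S·N(d₁) − K·e^{−rT}·N(d₂) = 35.840655 − 24.247207 = 11.593447
φ(d₁) = (1/√(2π))·e^{−d₁²/2} = 0.351978
Γ = φ(d₁) / (S·σ·√T) = 0.015875

price = 11.593447
Γ = 0.015875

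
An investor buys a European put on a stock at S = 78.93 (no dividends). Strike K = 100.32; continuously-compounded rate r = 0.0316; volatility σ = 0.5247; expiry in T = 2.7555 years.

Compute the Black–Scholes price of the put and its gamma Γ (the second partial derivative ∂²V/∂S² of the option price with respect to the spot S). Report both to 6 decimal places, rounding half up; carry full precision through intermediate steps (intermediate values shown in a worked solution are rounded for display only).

price = 35.701738
Γ = 0.005610

σ√T = 0.5247·√2.7555 = 0.870986
d₁ = (ln(S/K) + (r+σ²/2)T) / (σ√T) = (ln(78.93/100.32) + (0.0316+0.5247²/2)·2.7555) / 0.870986 = (-0.239804 + 0.466382) / 0.870986 = 0.260140
d₂ = d₁ − σ√T = 0.260140 − 0.870986 = -0.610846
e^{−rT} = e^{−0.0316·2.7555} = 0.916609
N(−d₁) = 0.397378,  N(−d₂) = 0.729349
Put price V = K·e^{−rT}·N(−d₂) − S·N(−d₁) = 67.066766 − 31.365029 = 35.701738
φ(d₁) = (1/√(2π))·e^{−d₁²/2} = 0.385669
Γ = φ(d₁) / (S·σ·√T) = 0.005610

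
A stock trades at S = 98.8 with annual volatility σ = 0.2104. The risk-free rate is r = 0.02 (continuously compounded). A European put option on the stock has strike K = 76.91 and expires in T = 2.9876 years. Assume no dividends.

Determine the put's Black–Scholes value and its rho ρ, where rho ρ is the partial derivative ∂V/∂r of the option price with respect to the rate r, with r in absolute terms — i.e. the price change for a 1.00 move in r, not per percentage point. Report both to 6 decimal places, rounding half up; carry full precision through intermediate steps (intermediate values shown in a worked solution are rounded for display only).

σ√T = 0.2104·√2.9876 = 0.363670
d₁ = (ln(S/K) + (r+σ²/2)T) / (σ√T) = (ln(98.8/76.91) + (0.02+0.2104²/2)·2.9876) / 0.363670 = (0.250462 + 0.125880) / 0.363670 = 1.034845
d₂ = d₁ − σ√T = 1.034845 − 0.363670 = 0.671175
e^{−rT} = e^{−0.02·2.9876} = 0.941998
N(−d₁) = 0.150371,  N(−d₂) = 0.251055
Put price V = K·e^{−rT}·N(−d₂) − S·N(−d₁) = 18.188668 − 14.856630 = 3.332038
ρ = −K·T·e^{−rT}·N(−d₂) = -54.340466

price = 3.332038
ρ = -54.340466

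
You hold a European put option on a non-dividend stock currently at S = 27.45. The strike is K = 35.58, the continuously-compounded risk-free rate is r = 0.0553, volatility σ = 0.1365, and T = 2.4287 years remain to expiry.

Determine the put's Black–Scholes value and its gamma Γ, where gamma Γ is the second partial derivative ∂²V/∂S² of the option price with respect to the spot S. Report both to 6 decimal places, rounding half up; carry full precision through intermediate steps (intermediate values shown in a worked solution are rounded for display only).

σ√T = 0.1365·√2.4287 = 0.212726
d₁ = (ln(S/K) + (r+σ²/2)T) / (σ√T) = (ln(27.45/35.58) + (0.0553+0.1365²/2)·2.4287) / 0.212726 = (-0.259418 + 0.156933) / 0.212726 = -0.481768
d₂ = d₁ − σ√T = -0.481768 − 0.212726 = -0.694493
e^{−rT} = e^{−0.0553·2.4287} = 0.874322
N(−d₁) = 0.685015,  N(−d₂) = 0.756314
Put price V = K·e^{−rT}·N(−d₂) − S·N(−d₁) = 23.527675 − 18.803651 = 4.724025
φ(d₁) = (1/√(2π))·e^{−d₁²/2} = 0.355230
Γ = φ(d₁) / (S·σ·√T) = 0.060834

price = 4.724025
Γ = 0.060834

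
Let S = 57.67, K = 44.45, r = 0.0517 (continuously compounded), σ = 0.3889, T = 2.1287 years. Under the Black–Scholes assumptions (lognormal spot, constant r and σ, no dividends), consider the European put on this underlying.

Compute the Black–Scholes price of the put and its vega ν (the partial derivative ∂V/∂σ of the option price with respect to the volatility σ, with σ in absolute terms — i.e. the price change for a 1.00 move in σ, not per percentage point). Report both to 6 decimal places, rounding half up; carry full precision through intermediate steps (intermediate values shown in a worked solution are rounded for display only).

σ√T = 0.3889·√2.1287 = 0.567408
d₁ = (ln(S/K) + (r+σ²/2)T) / (σ√T) = (ln(57.67/44.45) + (0.0517+0.3889²/2)·2.1287) / 0.567408 = (0.260372 + 0.271030) / 0.567408 = 0.936543
d₂ = d₁ − σ√T = 0.936543 − 0.567408 = 0.369135
e^{−rT} = e^{−0.0517·2.1287} = 0.895786
N(−d₁) = 0.174497,  N(−d₂) = 0.356013
Put price V = K·e^{−rT}·N(−d₂) − S·N(−d₁) = 14.175630 − 10.063233 = 4.112397
φ(d₁) = (1/√(2π))·e^{−d₁²/2} = 0.257305
ν = S·φ(d₁)·√T = 21.649837

price = 4.112397
ν = 21.649837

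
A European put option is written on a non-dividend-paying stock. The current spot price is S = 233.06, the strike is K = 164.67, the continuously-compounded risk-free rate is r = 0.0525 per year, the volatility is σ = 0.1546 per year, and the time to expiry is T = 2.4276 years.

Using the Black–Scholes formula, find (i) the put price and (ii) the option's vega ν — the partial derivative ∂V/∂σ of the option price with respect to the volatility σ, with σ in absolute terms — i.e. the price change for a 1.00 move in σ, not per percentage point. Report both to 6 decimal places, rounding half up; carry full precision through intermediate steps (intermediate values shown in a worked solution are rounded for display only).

σ√T = 0.1546·√2.4276 = 0.240879
d₁ = (ln(S/K) + (r+σ²/2)T) / (σ√T) = (ln(233.06/164.67) + (0.0525+0.1546²/2)·2.4276) / 0.240879 = (0.347352 + 0.156460) / 0.240879 = 2.091563
d₂ = d₁ − σ√T = 2.091563 − 0.240879 = 1.850685
e^{−rT} = e^{−0.0525·2.4276} = 0.880338
N(−d₁) = 0.018239,  N(−d₂) = 0.032107
Put price V = K·e^{−rT}·N(−d₂) − S·N(−d₁) = 4.654466 − 4.250733 = 0.403733
φ(d₁) = (1/√(2π))·e^{−d₁²/2} = 0.044768
ν = S·φ(d₁)·√T = 16.256456

price = 0.403733
ν = 16.256456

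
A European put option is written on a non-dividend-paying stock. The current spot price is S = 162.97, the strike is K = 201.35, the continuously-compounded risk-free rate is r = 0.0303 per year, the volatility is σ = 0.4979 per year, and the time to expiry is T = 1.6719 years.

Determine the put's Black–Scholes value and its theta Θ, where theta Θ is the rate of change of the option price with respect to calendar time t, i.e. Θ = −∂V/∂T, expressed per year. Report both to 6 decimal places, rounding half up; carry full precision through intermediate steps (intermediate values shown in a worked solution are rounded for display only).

σ√T = 0.4979·√1.6719 = 0.643795
d₁ = (ln(S/K) + (r+σ²/2)T) / (σ√T) = (ln(162.97/201.35) + (0.0303+0.4979²/2)·1.6719) / 0.643795 = (-0.211479 + 0.257894) / 0.643795 = 0.072097
d₂ = d₁ − σ√T = 0.072097 − 0.643795 = -0.571697
e^{−rT} = e^{−0.0303·1.6719} = 0.950603
N(−d₁) = 0.471262,  N(−d₂) = 0.716237
Put price V = K·e^{−rT}·N(−d₂) − S·N(−d₁) = 137.090498 − 76.801621 = 60.288877
φ(d₁) = (1/√(2π))·e^{−d₁²/2} = 0.397907
Θ = −S·φ(d₁)·σ/(2√T) + r·K·e^{−rT}·N(−d₂) = −12.485214 + 4.153842 = -8.331372

price = 60.288877
Θ = -8.331372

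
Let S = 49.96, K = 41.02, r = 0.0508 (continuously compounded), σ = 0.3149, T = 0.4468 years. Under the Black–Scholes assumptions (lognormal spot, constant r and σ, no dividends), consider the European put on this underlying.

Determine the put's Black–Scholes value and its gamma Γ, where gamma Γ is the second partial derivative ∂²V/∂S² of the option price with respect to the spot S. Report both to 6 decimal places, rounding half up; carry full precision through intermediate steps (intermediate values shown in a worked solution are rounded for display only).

price = 0.718050
Γ = 0.019588

σ√T = 0.3149·√0.4468 = 0.210489
d₁ = (ln(S/K) + (r+σ²/2)T) / (σ√T) = (ln(49.96/41.02) + (0.0508+0.3149²/2)·0.4468) / 0.210489 = (0.197163 + 0.044850) / 0.210489 = 1.149767
d₂ = d₁ − σ√T = 1.149767 − 0.210489 = 0.939278
e^{−rT} = e^{−0.0508·0.4468} = 0.977558
N(−d₁) = 0.125120,  N(−d₂) = 0.173794
Put price V = K·e^{−rT}·N(−d₂) − S·N(−d₁) = 6.969044 − 6.250994 = 0.718050
φ(d₁) = (1/√(2π))·e^{−d₁²/2} = 0.205992
Γ = φ(d₁) / (S·σ·√T) = 0.019588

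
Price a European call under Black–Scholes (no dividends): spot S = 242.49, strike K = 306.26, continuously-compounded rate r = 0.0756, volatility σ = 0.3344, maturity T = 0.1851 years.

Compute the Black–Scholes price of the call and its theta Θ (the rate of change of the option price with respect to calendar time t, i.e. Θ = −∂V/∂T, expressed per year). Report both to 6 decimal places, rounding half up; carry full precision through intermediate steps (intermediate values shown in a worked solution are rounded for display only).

σ√T = 0.3344·√0.1851 = 0.143870
d₁ = (ln(S/K) + (r+σ²/2)T) / (σ√T) = (ln(242.49/306.26) + (0.0756+0.3344²/2)·0.1851) / 0.143870 = (-0.233474 + 0.024343) / 0.143870 = -1.453614
d₂ = d₁ − σ√T = -1.453614 − 0.143870 = -1.597484
e^{−rT} = e^{−0.0756·0.1851} = 0.986104
N(d₁) = 0.073027,  N(d₂) = 0.055079
Call price V = S·N(d₁) − K·e^{−rT}·N(d₂) = 17.708227 − 16.634064 = 1.074163
φ(d₁) = (1/√(2π))·e^{−d₁²/2} = 0.138701
Θ = −S·φ(d₁)·σ/(2√T) − r·K·e^{−rT}·N(d₂) = −13.070915 − 1.257535 = -14.328450

price = 1.074163
Θ = -14.328450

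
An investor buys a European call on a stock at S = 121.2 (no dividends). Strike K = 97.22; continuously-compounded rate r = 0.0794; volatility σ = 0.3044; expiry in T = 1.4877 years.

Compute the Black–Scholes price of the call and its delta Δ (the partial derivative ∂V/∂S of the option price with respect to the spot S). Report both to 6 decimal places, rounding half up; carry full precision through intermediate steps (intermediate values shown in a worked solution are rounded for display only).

σ√T = 0.3044·√1.4877 = 0.371281
d₁ = (ln(S/K) + (r+σ²/2)T) / (σ√T) = (ln(121.2/97.22) + (0.0794+0.3044²/2)·1.4877) / 0.371281 = (0.220466 + 0.187048) / 0.371281 = 1.097589
d₂ = d₁ − σ√T = 1.097589 − 0.371281 = 0.726309
e^{−rT} = e^{−0.0794·1.4877} = 0.888586
N(d₁) = 0.863808,  N(d₂) = 0.766175
Call price V = S·N(d₁) − K·e^{−rT}·N(d₂) = 104.693537 − 66.188627 = 38.504910
Δ = N(d₁) = 0.863808

price = 38.504910
Δ = 0.863808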